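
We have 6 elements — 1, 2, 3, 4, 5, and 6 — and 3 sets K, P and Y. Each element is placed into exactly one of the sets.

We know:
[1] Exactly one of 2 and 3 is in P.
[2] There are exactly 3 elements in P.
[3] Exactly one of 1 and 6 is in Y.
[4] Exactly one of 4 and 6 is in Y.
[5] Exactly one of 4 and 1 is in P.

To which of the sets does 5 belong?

5: P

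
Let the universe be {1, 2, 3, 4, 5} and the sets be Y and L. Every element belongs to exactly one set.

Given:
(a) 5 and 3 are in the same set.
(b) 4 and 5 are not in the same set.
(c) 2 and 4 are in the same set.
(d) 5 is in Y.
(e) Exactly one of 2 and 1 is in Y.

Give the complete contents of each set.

From (d): 5 ∈ Y.
(a): 3 matches 5: 3 ∈ Y.
(b): 4 ∉ Y.
(c): 2 matches 4: 2 ∉ Y.
(e) (exactly one): 1 ∈ Y.
Only one set left: 2 ∈ L.
Only one set left: 4 ∈ L.

Y = {1, 3, 5}; L = {2, 4}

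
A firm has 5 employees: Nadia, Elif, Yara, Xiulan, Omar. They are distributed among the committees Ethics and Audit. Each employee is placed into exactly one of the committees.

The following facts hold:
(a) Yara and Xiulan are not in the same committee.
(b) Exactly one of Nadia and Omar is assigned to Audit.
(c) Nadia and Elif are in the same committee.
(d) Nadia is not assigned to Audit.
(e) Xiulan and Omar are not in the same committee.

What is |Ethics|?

3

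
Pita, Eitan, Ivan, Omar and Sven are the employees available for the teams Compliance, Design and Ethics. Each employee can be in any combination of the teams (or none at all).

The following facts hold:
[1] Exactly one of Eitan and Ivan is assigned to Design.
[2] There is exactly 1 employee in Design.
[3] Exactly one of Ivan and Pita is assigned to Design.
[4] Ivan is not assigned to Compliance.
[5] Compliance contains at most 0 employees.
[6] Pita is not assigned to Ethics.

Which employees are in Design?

Design = {Ivan}

From (4): Ivan ∉ Compliance.
From (6): Pita ∉ Ethics.
(5): Compliance already has 0, so the rest are out.
Suppose Pita ∈ Design: no assignment then satisfies all the clues, so Pita ∉ Design.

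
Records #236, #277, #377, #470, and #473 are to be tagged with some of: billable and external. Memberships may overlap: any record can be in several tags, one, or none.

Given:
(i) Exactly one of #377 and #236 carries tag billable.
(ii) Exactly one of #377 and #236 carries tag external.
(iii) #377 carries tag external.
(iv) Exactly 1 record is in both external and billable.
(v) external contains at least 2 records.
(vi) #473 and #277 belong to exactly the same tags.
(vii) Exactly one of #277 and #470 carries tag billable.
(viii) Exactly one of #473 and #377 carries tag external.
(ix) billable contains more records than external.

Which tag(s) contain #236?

From (iii): #377 ∈ external.
(ii) (exactly one): #236 ∉ external.
(viii) (exactly one): #473 ∉ external.
(vi): #277 matches #473: #277 ∉ external.
(v): only 2 candidates remain for external, so all are in.
Suppose #236 ∈ billable: no assignment then satisfies all the clues, so #236 ∉ billable.

#236: none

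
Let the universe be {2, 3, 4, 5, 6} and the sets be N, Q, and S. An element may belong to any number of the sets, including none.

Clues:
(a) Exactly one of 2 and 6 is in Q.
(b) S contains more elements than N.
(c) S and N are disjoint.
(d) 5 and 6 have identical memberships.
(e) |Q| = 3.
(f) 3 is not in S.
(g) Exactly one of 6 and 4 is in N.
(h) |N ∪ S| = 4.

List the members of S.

S = {2, 5, 6}

From (f): 3 ∉ S.
Suppose 2 ∉ S: no assignment then satisfies all the clues, so 2 ∈ S.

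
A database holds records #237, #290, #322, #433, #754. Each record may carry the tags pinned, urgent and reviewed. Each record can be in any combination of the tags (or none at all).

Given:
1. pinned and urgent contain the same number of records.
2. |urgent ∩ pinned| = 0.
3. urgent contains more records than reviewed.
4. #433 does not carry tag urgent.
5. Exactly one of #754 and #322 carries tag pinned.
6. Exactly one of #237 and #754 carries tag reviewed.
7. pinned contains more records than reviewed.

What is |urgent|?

2

From (4): #433 ∉ urgent.
Suppose #290 ∈ reviewed: no assignment then satisfies all the clues, so #290 ∉ reviewed.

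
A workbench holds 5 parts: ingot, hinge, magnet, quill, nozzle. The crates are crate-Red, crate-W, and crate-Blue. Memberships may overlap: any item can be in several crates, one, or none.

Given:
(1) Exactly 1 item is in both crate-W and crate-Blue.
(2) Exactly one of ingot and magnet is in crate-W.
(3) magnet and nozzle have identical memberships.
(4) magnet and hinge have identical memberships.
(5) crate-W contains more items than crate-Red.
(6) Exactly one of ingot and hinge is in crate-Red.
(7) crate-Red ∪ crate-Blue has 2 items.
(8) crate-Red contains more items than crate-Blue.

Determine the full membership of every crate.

crate-Red = {ingot, quill}; crate-W = {hinge, magnet, nozzle, quill}; crate-Blue = {quill}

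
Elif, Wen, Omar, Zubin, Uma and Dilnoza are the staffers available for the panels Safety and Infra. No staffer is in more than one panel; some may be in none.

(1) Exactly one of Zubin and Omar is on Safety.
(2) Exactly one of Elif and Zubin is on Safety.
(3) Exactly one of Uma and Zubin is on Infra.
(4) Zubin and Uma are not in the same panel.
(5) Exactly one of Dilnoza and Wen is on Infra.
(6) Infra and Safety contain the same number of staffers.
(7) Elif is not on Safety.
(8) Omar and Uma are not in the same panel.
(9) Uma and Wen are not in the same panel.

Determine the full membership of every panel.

Safety = {Wen, Zubin}; Infra = {Dilnoza, Uma}

From (7): Elif ∉ Safety.
(2) (exactly one): Zubin ∈ Safety.
(3) (exactly one): Uma ∈ Infra.
(8): Omar ∉ Infra.
(9): Wen ∉ Infra.
(1) (exactly one): Omar ∉ Safety.
(5) (exactly one): Dilnoza ∈ Infra.
Suppose Elif ∈ Infra: no assignment then satisfies all the clues, so Elif ∉ Infra.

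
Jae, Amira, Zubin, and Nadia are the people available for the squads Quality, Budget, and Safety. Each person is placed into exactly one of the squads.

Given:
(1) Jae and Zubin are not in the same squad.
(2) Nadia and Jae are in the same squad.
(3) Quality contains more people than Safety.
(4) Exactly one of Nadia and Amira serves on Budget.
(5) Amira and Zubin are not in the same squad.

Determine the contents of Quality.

Quality = {Jae, Nadia}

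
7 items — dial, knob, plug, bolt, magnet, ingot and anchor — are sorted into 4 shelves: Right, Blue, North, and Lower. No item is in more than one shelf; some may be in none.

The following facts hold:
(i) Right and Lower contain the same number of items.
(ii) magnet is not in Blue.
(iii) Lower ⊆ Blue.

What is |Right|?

0

From (ii): magnet ∉ Blue.
(iii) contrapositive: magnet ∉ Lower.
Suppose dial ∈ Right: no assignment then satisfies all the clues, so dial ∉ Right.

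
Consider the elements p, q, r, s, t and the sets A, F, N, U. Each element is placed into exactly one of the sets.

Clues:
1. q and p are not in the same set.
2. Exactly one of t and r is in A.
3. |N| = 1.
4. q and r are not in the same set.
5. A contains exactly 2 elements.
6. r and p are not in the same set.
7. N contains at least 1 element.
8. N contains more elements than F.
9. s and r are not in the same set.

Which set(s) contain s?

s: U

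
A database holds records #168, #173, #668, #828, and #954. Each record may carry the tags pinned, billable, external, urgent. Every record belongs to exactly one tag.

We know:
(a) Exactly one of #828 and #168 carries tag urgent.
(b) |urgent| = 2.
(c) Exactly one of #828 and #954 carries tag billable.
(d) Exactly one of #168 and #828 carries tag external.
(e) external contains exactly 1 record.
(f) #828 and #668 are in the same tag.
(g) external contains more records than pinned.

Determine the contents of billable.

billable = {#173, #954}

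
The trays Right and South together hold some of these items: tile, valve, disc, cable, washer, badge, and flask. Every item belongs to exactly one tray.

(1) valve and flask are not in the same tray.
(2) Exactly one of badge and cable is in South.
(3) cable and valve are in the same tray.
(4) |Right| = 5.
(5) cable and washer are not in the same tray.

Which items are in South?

South = {cable, valve}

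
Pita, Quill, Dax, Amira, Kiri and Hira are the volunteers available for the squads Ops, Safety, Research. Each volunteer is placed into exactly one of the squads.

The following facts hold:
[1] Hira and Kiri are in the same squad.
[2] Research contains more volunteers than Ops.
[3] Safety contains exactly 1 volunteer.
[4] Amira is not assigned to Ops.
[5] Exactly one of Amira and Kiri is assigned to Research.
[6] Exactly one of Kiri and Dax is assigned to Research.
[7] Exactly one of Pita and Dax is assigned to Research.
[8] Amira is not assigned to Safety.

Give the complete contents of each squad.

Ops = {Hira, Kiri}; Safety = {Pita}; Research = {Amira, Dax, Quill}

From (4): Amira ∉ Ops.
From (8): Amira ∉ Safety.
Only one squad left: Amira ∈ Research.
(5) (exactly one): Kiri ∉ Research.
(6) (exactly one): Dax ∈ Research.
(7) (exactly one): Pita ∉ Research.
(1): Hira matches Kiri: Hira ∉ Research.
Suppose Pita ∈ Ops: no assignment then satisfies all the clues, so Pita ∉ Ops.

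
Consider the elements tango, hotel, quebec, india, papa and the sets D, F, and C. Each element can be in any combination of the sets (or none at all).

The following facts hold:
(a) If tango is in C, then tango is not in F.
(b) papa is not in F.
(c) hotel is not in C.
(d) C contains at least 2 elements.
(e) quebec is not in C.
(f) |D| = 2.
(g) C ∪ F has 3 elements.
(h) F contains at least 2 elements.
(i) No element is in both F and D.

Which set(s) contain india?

india: C, F

From (b): papa ∉ F.
From (c): hotel ∉ C.
From (e): quebec ∉ C.
Suppose india ∈ D: no assignment then satisfies all the clues, so india ∉ D.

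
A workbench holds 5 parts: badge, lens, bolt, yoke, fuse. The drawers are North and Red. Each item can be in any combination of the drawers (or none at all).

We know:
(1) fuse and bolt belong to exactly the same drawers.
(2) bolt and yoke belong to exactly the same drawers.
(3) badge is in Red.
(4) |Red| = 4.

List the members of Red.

Red = {badge, bolt, fuse, yoke}

From (3): badge ∈ Red.
Suppose lens ∈ Red: no assignment then satisfies all the clues, so lens ∉ Red.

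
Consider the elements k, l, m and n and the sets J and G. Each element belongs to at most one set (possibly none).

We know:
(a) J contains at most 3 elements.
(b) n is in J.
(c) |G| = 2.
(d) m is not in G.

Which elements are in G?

From (b): n ∈ J.
From (d): m ∉ G.
(c): only 2 candidates remain for G, so all are in.

G = {k, l}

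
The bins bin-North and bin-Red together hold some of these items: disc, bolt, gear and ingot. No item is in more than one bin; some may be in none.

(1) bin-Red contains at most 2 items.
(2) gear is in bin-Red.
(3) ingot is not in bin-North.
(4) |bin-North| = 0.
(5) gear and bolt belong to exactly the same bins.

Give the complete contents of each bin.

bin-North = {}; bin-Red = {bolt, gear}

From (2): gear ∈ bin-Red.
From (3): ingot ∉ bin-North.
(4): bin-North already has 0, so the rest are out.
(5): bolt matches gear: bolt ∈ bin-Red.
(1): bin-Red already has 2, so the rest are out.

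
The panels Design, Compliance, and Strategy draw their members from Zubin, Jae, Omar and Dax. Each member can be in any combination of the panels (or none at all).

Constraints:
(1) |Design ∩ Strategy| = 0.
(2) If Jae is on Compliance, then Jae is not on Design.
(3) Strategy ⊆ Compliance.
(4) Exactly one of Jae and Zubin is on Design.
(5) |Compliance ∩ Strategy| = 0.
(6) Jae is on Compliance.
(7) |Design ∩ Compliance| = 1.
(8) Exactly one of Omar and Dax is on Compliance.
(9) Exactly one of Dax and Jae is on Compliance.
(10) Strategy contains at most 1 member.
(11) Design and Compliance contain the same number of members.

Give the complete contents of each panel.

Design = {Omar, Zubin}; Compliance = {Jae, Omar}; Strategy = {}

From (6): Jae ∈ Compliance.
(2): Jae ∉ Design.
(4) (exactly one): Zubin ∈ Design.
(9) (exactly one): Dax ∉ Compliance.
(3) contrapositive: Dax ∉ Strategy.
(8) (exactly one): Omar ∈ Compliance.
Suppose Zubin ∈ Compliance: no assignment then satisfies all the clues, so Zubin ∉ Compliance.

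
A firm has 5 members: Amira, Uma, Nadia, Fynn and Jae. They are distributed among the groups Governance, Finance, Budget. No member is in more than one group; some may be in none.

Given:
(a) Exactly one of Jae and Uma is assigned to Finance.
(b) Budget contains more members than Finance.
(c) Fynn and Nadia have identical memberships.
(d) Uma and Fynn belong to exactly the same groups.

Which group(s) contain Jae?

Jae: Finance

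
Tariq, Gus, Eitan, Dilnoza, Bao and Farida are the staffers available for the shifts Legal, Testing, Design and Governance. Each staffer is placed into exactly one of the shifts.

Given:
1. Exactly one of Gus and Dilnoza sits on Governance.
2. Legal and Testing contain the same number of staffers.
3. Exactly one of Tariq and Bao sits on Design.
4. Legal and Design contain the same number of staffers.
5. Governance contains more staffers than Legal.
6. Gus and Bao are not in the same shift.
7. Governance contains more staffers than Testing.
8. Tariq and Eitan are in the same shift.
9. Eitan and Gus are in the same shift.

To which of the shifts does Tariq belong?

Tariq: Governance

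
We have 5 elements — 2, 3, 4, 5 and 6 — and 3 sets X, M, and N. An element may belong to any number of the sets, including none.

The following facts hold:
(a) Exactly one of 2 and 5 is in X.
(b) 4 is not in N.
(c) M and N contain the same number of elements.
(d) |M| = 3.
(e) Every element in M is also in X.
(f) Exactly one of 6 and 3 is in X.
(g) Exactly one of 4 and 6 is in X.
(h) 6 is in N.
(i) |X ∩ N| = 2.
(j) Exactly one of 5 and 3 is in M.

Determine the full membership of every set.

From (b): 4 ∉ N.
From (h): 6 ∈ N.
Suppose 2 ∉ X: no assignment then satisfies all the clues, so 2 ∈ X.

X = {2, 3, 4}; M = {2, 3, 4}; N = {2, 3, 6}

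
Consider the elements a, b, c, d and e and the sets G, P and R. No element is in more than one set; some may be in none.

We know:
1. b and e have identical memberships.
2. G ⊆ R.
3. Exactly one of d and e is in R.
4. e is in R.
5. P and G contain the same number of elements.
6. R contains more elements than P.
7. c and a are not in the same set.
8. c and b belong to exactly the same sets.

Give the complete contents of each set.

From (4): e ∈ R.
(1): b matches e: b ∉ G.
(1): b matches e: b ∉ P.
(1): b matches e: b ∈ R.
(3) (exactly one): d ∉ R.
(8): c matches b: c ∉ G.
(8): c matches b: c ∉ P.
(8): c matches b: c ∈ R.
(2) contrapositive: d ∉ G.
(7): a ∉ R.
(2) contrapositive: a ∉ G.
Suppose a ∈ P: no assignment then satisfies all the clues, so a ∉ P.

G = {}; P = {}; R = {b, c, e}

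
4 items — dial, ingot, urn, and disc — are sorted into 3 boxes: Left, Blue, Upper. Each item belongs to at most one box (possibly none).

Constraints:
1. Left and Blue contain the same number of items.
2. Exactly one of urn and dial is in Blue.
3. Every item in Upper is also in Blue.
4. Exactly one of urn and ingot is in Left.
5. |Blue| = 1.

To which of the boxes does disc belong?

disc: none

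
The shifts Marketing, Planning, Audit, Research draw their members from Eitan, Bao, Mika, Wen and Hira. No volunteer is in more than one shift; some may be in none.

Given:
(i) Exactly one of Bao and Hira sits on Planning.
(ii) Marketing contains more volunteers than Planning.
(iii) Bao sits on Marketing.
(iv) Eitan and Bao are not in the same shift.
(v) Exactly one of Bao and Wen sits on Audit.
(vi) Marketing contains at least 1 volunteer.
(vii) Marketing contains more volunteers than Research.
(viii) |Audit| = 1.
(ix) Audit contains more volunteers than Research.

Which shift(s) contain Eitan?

Eitan: none

From (iii): Bao ∈ Marketing.
(i) (exactly one): Hira ∈ Planning.
(iv): Eitan ∉ Marketing.
(v) (exactly one): Wen ∈ Audit.
(viii): Audit already has 1, so the rest are out.
Suppose Eitan ∈ Planning: no assignment then satisfies all the clues, so Eitan ∉ Planning.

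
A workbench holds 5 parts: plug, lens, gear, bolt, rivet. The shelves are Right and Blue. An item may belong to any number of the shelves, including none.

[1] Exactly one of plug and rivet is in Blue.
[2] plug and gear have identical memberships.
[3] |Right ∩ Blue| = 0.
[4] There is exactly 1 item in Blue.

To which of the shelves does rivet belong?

rivet: Blue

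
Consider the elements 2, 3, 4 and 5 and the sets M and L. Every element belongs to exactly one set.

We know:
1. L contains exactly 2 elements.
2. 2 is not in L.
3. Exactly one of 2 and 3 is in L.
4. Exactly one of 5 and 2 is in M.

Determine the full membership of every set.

M = {2, 4}; L = {3, 5}

From (2): 2 ∉ L.
(3) (exactly one): 3 ∈ L.
Only one set left: 2 ∈ M.
(4) (exactly one): 5 ∉ M.
Only one set left: 5 ∈ L.
(1): L already has 2, so the rest are out.
Only one set left: 4 ∈ M.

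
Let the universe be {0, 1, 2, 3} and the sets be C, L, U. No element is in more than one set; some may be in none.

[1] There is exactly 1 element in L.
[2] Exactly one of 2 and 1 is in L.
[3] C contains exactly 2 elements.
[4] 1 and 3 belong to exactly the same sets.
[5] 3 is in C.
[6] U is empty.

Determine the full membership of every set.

From (5): 3 ∈ C.
(4): 1 matches 3: 1 ∈ C.
(6): U already has 0, so the rest are out.
(2) (exactly one): 2 ∈ L.
(3): C already has 2, so the rest are out.
(1): L already has 1, so the rest are out.

C = {1, 3}; L = {2}; U = {}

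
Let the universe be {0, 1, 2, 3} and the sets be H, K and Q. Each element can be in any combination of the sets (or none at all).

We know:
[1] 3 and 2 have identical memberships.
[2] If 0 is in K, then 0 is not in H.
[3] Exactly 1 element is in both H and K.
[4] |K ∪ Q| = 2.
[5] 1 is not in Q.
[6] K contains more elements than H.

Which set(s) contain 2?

2: none

From (5): 1 ∉ Q.
Suppose 2 ∈ H: no assignment then satisfies all the clues, so 2 ∉ H.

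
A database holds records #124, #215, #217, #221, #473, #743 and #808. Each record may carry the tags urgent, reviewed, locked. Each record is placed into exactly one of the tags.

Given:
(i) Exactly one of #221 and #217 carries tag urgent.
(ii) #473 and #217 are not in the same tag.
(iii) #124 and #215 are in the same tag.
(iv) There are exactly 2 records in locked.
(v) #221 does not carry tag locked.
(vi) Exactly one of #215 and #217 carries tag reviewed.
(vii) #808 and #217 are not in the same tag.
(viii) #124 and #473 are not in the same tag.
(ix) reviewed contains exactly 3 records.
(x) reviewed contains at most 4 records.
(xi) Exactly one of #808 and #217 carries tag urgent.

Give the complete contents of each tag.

urgent = {#217, #743}; reviewed = {#124, #215, #221}; locked = {#473, #808}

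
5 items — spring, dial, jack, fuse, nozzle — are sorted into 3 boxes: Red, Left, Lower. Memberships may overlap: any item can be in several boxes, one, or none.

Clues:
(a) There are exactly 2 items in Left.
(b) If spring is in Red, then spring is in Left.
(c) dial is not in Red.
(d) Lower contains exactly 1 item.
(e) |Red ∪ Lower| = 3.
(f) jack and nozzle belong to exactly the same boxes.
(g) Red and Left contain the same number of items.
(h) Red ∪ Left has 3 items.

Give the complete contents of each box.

Red = {fuse, spring}; Left = {dial, spring}; Lower = {dial}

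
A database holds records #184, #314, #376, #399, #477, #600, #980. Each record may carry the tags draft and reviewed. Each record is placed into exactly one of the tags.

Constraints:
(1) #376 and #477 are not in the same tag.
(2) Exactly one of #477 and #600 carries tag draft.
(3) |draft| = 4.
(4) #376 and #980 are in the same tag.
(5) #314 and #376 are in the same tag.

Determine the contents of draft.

draft = {#314, #376, #600, #980}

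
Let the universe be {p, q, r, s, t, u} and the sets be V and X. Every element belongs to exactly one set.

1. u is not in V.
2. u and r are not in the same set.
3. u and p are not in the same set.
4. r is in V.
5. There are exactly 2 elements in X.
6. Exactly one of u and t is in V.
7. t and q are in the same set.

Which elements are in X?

X = {s, u}

From (1): u ∉ V.
From (4): r ∈ V.
(6) (exactly one): t ∈ V.
(7): q matches t: q ∈ V.
Only one set left: u ∈ X.
(3): p ∉ X.
(5): only 2 candidates remain for X, so all are in.
Only one set left: p ∈ V.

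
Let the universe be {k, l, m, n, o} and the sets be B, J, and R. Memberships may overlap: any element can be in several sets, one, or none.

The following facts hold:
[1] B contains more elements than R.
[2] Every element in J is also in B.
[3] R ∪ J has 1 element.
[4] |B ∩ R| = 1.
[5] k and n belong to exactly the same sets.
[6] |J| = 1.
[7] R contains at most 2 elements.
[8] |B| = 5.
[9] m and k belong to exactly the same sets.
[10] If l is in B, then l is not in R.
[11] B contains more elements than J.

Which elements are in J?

J = {o}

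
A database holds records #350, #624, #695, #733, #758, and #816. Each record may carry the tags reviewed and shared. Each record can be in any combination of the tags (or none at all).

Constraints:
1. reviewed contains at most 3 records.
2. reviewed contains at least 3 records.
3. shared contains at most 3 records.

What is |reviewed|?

3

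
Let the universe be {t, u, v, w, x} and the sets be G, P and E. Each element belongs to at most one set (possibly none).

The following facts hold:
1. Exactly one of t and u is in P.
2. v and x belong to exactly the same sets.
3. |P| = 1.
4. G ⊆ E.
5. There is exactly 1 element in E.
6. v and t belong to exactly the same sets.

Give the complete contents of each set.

G = {}; P = {u}; E = {w}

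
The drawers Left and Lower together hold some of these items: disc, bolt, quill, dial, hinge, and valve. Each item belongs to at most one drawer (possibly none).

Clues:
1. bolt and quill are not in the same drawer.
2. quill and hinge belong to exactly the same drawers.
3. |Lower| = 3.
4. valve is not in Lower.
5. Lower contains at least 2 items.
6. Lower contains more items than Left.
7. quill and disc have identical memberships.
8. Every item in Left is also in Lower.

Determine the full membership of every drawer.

Left = {}; Lower = {disc, hinge, quill}

From (4): valve ∉ Lower.
(8) contrapositive: valve ∉ Left.
Suppose disc ∈ Left: no assignment then satisfies all the clues, so disc ∉ Left.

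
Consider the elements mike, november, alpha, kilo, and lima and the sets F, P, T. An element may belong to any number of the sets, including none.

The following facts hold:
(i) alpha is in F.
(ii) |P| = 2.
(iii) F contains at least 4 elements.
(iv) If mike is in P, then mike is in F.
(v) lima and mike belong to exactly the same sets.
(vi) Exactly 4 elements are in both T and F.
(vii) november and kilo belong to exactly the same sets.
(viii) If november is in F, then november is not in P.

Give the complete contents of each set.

F = {alpha, kilo, lima, mike, november}; P = {lima, mike}; T = {kilo, lima, mike, november}

From (i): alpha ∈ F.
Suppose mike ∉ F: no assignment then satisfies all the clues, so mike ∈ F.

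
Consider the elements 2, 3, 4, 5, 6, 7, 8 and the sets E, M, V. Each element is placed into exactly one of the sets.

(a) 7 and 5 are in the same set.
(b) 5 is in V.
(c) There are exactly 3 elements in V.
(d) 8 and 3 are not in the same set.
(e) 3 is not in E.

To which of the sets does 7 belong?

7: V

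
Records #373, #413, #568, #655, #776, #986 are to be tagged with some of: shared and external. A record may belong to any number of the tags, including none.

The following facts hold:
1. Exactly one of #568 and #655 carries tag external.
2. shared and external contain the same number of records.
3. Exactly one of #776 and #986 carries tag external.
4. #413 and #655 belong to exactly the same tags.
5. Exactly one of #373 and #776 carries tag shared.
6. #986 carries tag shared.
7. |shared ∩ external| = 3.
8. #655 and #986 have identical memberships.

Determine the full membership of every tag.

shared = {#413, #655, #776, #986}; external = {#373, #413, #655, #986}

From (6): #986 ∈ shared.
(8): #655 matches #986: #655 ∈ shared.
(4): #413 matches #655: #413 ∈ shared.
Suppose #373 ∈ shared: no assignment then satisfies all the clues, so #373 ∉ shared.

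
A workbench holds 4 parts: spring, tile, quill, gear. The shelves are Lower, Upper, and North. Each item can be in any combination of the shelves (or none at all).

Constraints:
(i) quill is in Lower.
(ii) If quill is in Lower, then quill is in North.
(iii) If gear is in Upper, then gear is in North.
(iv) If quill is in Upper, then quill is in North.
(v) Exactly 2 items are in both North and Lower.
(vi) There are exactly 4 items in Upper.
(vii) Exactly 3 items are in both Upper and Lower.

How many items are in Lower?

3

From (i): quill ∈ Lower.
(ii): quill ∈ North.
(vi): only 4 candidates remain for Upper, so all are in.
(iii): gear ∈ North.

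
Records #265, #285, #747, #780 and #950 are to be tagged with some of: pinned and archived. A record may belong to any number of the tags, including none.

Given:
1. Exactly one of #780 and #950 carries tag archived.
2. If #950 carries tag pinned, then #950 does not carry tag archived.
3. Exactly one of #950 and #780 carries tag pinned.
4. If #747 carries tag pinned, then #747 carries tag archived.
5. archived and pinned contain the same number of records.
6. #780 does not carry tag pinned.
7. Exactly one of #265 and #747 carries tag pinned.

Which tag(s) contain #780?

#780: archived

From (6): #780 ∉ pinned.
(3) (exactly one): #950 ∈ pinned.
(2): #950 ∉ archived.
(1) (exactly one): #780 ∈ archived.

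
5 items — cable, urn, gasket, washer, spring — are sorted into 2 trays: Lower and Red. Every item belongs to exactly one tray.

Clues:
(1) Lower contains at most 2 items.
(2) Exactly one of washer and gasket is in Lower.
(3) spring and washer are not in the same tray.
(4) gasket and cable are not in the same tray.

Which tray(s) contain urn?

urn: Red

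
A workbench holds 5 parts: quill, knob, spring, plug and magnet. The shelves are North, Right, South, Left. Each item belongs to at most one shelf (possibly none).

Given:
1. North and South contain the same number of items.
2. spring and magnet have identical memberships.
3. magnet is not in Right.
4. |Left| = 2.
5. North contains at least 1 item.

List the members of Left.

Left = {magnet, spring}

From (3): magnet ∉ Right.
(2): spring matches magnet: spring ∉ Right.
Suppose quill ∈ Left: no assignment then satisfies all the clues, so quill ∉ Left.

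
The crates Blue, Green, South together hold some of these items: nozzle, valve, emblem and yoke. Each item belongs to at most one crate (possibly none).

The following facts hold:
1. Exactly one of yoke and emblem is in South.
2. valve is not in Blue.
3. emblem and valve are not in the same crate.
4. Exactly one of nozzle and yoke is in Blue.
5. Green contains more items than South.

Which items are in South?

South = {emblem}

From (2): valve ∉ Blue.
Suppose nozzle ∈ South: no assignment then satisfies all the clues, so nozzle ∉ South.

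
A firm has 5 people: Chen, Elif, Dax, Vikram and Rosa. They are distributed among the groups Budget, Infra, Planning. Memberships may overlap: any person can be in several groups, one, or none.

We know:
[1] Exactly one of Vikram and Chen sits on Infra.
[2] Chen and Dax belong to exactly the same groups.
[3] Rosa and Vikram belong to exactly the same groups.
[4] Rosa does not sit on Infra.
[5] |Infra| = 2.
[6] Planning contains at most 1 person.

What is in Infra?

From (4): Rosa ∉ Infra.
(3): Vikram matches Rosa: Vikram ∉ Infra.
(1) (exactly one): Chen ∈ Infra.
(2): Dax matches Chen: Dax ∈ Infra.
(5): Infra already has 2, so the rest are out.

Infra = {Chen, Dax}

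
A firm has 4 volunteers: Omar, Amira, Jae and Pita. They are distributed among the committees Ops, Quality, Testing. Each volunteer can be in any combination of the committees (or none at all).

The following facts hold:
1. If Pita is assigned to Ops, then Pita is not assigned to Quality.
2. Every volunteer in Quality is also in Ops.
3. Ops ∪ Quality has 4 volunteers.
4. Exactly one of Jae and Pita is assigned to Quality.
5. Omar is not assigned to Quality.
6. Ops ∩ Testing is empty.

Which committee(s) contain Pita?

Pita: Ops

From (5): Omar ∉ Quality.
Suppose Pita ∉ Ops: no assignment then satisfies all the clues, so Pita ∈ Ops.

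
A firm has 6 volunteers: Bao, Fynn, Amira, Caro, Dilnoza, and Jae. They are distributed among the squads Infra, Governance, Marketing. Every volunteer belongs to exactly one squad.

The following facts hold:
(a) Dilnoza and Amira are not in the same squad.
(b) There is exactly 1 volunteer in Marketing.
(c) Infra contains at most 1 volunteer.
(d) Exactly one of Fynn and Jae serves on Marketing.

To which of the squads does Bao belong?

Bao: Governance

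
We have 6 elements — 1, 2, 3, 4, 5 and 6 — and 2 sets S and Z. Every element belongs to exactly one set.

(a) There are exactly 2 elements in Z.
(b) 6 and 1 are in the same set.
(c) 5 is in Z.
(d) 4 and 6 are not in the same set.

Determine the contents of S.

S = {1, 2, 3, 6}

From (c): 5 ∈ Z.
Suppose 1 ∉ S: no assignment then satisfies all the clues, so 1 ∈ S.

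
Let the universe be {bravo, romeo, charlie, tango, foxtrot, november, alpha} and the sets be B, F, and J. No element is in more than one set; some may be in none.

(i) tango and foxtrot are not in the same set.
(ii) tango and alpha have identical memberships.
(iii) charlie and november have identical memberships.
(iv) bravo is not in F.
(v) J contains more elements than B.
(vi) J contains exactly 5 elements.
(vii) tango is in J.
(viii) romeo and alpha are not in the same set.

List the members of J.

J = {alpha, bravo, charlie, november, tango}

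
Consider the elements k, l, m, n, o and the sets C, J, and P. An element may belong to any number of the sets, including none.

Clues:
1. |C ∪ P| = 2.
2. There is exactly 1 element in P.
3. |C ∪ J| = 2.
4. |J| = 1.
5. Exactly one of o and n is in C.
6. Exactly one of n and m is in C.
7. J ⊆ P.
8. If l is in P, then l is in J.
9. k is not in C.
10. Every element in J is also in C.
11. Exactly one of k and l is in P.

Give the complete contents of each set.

C = {l, n}; J = {l}; P = {l}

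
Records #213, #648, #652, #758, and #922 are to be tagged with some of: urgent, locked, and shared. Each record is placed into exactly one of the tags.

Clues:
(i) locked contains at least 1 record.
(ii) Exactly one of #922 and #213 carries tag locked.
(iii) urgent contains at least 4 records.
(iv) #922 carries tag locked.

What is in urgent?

From (iv): #922 ∈ locked.
(ii) (exactly one): #213 ∉ locked.
(iii): only 4 candidates remain for urgent, so all are in.

urgent = {#213, #648, #652, #758}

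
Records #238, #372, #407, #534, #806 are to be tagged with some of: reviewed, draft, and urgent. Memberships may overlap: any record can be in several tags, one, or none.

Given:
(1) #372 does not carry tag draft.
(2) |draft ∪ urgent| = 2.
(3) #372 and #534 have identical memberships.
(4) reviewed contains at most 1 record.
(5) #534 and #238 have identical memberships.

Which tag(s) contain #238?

#238: none

From (1): #372 ∉ draft.
(3): #534 matches #372: #534 ∉ draft.
(5): #238 matches #534: #238 ∉ draft.
Suppose #238 ∈ reviewed: no assignment then satisfies all the clues, so #238 ∉ reviewed.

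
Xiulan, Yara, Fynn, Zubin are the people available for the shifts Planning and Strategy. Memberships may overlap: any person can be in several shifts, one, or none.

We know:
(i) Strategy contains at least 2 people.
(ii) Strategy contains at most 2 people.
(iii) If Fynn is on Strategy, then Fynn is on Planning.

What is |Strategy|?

2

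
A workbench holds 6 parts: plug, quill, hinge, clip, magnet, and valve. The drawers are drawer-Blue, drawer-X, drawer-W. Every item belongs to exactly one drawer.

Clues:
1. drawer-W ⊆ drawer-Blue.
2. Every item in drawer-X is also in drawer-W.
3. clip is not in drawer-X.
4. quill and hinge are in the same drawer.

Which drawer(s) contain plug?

From (3): clip ∉ drawer-X.
Suppose plug ∉ drawer-Blue: no assignment then satisfies all the clues, so plug ∈ drawer-Blue.

plug: drawer-Blue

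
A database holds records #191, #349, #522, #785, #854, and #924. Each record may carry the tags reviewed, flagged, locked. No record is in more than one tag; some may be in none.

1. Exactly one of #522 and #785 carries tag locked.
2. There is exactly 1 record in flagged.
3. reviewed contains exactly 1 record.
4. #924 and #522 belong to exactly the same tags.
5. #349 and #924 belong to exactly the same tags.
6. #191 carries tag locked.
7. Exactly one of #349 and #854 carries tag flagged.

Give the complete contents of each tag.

reviewed = {#785}; flagged = {#854}; locked = {#191, #349, #522, #924}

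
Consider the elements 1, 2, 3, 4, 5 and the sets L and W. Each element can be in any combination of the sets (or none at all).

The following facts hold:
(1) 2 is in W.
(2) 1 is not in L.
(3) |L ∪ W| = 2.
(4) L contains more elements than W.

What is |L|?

2

From (1): 2 ∈ W.
From (2): 1 ∉ L.
Suppose 1 ∈ W: no assignment then satisfies all the clues, so 1 ∉ W.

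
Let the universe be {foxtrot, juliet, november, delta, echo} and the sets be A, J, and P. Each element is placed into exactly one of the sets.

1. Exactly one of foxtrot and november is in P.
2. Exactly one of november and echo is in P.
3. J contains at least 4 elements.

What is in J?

J = {delta, echo, foxtrot, juliet}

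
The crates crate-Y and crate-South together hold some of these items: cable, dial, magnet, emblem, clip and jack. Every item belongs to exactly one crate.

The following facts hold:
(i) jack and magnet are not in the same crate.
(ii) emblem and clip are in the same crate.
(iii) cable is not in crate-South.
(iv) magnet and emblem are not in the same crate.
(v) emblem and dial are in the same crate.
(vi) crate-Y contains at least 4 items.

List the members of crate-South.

From (iii): cable ∉ crate-South.
Only one crate left: cable ∈ crate-Y.
Suppose dial ∈ crate-South: no assignment then satisfies all the clues, so dial ∉ crate-South.

crate-South = {magnet}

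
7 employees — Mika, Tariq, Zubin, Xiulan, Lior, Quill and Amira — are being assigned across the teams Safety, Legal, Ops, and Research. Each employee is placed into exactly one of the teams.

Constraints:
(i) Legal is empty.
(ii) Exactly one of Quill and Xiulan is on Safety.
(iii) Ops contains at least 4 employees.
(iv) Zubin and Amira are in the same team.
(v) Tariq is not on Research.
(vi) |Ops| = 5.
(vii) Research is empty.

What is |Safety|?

2

From (v): Tariq ∉ Research.
(i): Legal already has 0, so the rest are out.
(vii): Research already has 0, so the rest are out.
Suppose Zubin ∈ Safety: no assignment then satisfies all the clues, so Zubin ∉ Safety.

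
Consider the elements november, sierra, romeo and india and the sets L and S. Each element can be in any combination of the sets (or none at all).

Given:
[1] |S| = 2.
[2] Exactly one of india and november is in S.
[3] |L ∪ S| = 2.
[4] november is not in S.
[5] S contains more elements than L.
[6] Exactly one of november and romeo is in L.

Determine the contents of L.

L = {romeo}

From (4): november ∉ S.
(2) (exactly one): india ∈ S.
Suppose november ∈ L: no assignment then satisfies all the clues, so november ∉ L.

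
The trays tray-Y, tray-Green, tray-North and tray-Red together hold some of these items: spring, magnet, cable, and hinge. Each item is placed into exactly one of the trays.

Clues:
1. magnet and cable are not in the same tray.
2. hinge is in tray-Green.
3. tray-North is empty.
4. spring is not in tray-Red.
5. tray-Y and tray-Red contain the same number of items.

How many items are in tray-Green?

2

From (2): hinge ∈ tray-Green.
From (4): spring ∉ tray-Red.
(3): tray-North already has 0, so the rest are out.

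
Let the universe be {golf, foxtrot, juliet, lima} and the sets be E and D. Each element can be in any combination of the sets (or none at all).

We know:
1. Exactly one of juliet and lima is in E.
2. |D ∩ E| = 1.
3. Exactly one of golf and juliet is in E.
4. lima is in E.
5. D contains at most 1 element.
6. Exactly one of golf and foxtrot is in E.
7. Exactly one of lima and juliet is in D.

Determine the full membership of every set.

E = {golf, lima}; D = {lima}

From (4): lima ∈ E.
(1) (exactly one): juliet ∉ E.
(3) (exactly one): golf ∈ E.
(6) (exactly one): foxtrot ∉ E.
Suppose golf ∈ D: no assignment then satisfies all the clues, so golf ∉ D.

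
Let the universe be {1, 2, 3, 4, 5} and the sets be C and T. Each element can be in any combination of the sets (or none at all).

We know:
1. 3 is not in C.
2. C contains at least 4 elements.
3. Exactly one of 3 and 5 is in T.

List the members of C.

C = {1, 2, 4, 5}

From (1): 3 ∉ C.
(2): only 4 candidates remain for C, so all are in.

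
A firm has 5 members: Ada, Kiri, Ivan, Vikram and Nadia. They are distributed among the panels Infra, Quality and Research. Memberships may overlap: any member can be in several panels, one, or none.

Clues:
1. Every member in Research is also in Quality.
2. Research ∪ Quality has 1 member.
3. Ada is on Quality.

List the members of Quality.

Quality = {Ada}

From (3): Ada ∈ Quality.
Suppose Kiri ∈ Quality: no assignment then satisfies all the clues, so Kiri ∉ Quality.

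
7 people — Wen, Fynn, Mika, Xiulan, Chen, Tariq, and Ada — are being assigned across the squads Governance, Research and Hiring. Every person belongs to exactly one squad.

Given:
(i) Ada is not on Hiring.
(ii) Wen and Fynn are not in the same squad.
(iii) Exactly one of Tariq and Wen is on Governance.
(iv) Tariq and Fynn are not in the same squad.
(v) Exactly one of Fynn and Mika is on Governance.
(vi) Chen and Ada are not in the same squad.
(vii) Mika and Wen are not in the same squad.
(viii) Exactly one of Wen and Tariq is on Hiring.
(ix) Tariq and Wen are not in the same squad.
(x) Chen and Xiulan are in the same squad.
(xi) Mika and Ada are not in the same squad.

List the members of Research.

Research = {Ada, Fynn}

From (i): Ada ∉ Hiring.
Suppose Wen ∈ Research: no assignment then satisfies all the clues, so Wen ∉ Research.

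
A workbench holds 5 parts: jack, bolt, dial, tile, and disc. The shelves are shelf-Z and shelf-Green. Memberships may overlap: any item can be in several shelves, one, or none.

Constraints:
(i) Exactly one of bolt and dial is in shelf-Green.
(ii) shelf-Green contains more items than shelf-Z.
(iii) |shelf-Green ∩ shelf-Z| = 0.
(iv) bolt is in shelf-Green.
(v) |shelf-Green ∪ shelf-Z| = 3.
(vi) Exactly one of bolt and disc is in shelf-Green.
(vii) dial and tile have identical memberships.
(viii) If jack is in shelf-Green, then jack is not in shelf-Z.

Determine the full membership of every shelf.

shelf-Z = {disc}; shelf-Green = {bolt, jack}

From (iv): bolt ∈ shelf-Green.
(i) (exactly one): dial ∉ shelf-Green.
(vi) (exactly one): disc ∉ shelf-Green.
(vii): tile matches dial: tile ∉ shelf-Green.
Suppose jack ∈ shelf-Z: no assignment then satisfies all the clues, so jack ∉ shelf-Z.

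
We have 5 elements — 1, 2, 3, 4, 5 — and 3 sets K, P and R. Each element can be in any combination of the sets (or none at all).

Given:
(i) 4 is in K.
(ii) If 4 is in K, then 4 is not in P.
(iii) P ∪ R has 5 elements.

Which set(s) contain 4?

4: K, R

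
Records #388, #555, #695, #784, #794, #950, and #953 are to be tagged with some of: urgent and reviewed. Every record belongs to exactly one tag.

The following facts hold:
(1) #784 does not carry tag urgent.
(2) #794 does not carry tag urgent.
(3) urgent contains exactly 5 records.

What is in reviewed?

reviewed = {#784, #794}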